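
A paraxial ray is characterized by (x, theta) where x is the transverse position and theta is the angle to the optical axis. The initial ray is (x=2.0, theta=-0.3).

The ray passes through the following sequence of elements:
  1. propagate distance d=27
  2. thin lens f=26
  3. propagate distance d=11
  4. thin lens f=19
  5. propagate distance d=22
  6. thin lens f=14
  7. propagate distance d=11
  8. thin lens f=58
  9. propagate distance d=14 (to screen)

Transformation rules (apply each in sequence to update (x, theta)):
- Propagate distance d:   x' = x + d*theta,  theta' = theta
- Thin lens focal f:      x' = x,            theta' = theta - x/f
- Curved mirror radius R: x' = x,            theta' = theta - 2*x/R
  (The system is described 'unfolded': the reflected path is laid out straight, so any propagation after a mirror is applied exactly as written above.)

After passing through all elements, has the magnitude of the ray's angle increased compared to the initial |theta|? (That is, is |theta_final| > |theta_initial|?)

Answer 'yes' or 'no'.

Answer: no

Derivation:
Initial: x=2.0000 theta=-0.3000
After 1 (propagate distance d=27): x=-6.1000 theta=-0.3000
After 2 (thin lens f=26): x=-6.1000 theta=-17/260 (≈-0.0654)
After 3 (propagate distance d=11): x=-1773/260 (≈-6.8192) theta=-17/260 (≈-0.0654)
After 4 (thin lens f=19): x=-1773/260 (≈-6.8192) theta=145/494 (≈0.2935)
After 5 (propagate distance d=22): x=-1787/4940 (≈-0.3617) theta=145/494 (≈0.2935)
After 6 (thin lens f=14): x=-1787/4940 (≈-0.3617) theta=1699/5320 (≈0.3194)
After 7 (propagate distance d=11): x=217939/69160 (≈3.1512) theta=1699/5320 (≈0.3194)
After 8 (thin lens f=58): x=217939/69160 (≈3.1512) theta=55953/211120 (≈0.2650)
After 9 (propagate distance d=14 (to screen)): x=688099/100282 (≈6.8616) theta=55953/211120 (≈0.2650)
|theta_initial|=0.3000 |theta_final|=55953/211120 (≈0.2650) -> not increased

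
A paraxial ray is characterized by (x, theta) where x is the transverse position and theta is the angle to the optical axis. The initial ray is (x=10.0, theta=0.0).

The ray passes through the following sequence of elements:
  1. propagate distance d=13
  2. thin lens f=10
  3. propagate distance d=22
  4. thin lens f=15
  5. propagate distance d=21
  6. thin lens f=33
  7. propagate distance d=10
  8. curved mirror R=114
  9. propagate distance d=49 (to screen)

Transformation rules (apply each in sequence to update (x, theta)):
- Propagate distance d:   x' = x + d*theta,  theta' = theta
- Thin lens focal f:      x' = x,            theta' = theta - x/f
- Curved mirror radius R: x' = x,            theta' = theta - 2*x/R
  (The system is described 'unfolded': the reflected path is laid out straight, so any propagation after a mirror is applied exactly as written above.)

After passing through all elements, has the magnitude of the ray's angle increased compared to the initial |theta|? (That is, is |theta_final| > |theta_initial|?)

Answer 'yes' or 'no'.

Initial: x=10.0000 theta=0.0000
After 1 (propagate distance d=13): x=10.0000 theta=0.0000
After 2 (thin lens f=10): x=10.0000 theta=-1.0000
After 3 (propagate distance d=22): x=-12.0000 theta=-1.0000
After 4 (thin lens f=15): x=-12.0000 theta=-0.2000
After 5 (propagate distance d=21): x=-16.2000 theta=-0.2000
After 6 (thin lens f=33): x=-16.2000 theta=16/55 (≈0.2909)
After 7 (propagate distance d=10): x=-731/55 (≈-13.2909) theta=16/55 (≈0.2909)
After 8 (curved mirror R=114): x=-731/55 (≈-13.2909) theta=1643/3135 (≈0.5241)
After 9 (propagate distance d=49 (to screen)): x=7768/627 (≈12.3892) theta=1643/3135 (≈0.5241)
|theta_initial|=0.0000 |theta_final|=1643/3135 (≈0.5241) -> increased

Answer: yes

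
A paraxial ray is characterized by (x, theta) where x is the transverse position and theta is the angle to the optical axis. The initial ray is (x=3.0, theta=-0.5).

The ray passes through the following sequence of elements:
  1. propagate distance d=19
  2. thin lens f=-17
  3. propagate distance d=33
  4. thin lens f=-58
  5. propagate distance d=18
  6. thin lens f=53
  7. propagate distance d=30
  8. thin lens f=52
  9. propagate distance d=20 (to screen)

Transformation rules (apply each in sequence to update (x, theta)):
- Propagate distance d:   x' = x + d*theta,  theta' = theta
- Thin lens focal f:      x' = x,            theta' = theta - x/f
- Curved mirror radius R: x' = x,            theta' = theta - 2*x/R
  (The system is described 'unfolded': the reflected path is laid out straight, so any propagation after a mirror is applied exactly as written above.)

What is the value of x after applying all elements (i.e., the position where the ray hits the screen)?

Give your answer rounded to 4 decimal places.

Answer: -50.6558

Derivation:
Initial: x=3.0000 theta=-0.5000
After 1 (propagate distance d=19): x=-6.5000 theta=-0.5000
After 2 (thin lens f=-17): x=-6.5000 theta=-15/17 (≈-0.8824)
After 3 (propagate distance d=33): x=-1211/34 (≈-35.6176) theta=-15/17 (≈-0.8824)
After 4 (thin lens f=-58): x=-1211/34 (≈-35.6176) theta=-2951/1972 (≈-1.4965)
After 5 (propagate distance d=18): x=-30839/493 (≈-62.5538) theta=-2951/1972 (≈-1.4965)
After 6 (thin lens f=53): x=-30839/493 (≈-62.5538) theta=-33047/104516 (≈-0.3162)
After 7 (propagate distance d=30): x=-3764639/52258 (≈-72.0395) theta=-33047/104516 (≈-0.3162)
After 8 (thin lens f=52): x=-3764639/52258 (≈-72.0395) theta=2905417/2717416 (≈1.0692)
After 9 (propagate distance d=20 (to screen)): x=-17206611/339677 (≈-50.6558) theta=2905417/2717416 (≈1.0692)
Rounded to 4 decimal places: x = -50.6558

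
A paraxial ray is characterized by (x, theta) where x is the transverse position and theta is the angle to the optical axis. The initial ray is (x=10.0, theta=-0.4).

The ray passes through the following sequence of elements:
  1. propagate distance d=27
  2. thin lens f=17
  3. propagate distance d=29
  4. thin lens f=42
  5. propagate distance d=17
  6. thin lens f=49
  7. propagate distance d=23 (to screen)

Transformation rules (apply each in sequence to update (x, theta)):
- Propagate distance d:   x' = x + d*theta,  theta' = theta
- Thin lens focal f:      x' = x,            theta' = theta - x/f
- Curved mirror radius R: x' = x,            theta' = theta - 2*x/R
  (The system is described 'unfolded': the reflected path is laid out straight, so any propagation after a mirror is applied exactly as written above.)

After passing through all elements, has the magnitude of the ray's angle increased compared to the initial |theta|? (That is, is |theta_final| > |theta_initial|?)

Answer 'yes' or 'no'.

Initial: x=10.0000 theta=-0.4000
After 1 (propagate distance d=27): x=-0.8000 theta=-0.4000
After 2 (thin lens f=17): x=-0.8000 theta=-6/17 (≈-0.3529)
After 3 (propagate distance d=29): x=-938/85 (≈-11.0353) theta=-6/17 (≈-0.3529)
After 4 (thin lens f=42): x=-938/85 (≈-11.0353) theta=-23/255 (≈-0.0902)
After 5 (propagate distance d=17): x=-641/51 (≈-12.5686) theta=-23/255 (≈-0.0902)
After 6 (thin lens f=49): x=-641/51 (≈-12.5686) theta=2078/12495 (≈0.1663)
After 7 (propagate distance d=23 (to screen)): x=-36417/4165 (≈-8.7436) theta=2078/12495 (≈0.1663)
|theta_initial|=0.4000 |theta_final|=2078/12495 (≈0.1663) -> not increased

Answer: no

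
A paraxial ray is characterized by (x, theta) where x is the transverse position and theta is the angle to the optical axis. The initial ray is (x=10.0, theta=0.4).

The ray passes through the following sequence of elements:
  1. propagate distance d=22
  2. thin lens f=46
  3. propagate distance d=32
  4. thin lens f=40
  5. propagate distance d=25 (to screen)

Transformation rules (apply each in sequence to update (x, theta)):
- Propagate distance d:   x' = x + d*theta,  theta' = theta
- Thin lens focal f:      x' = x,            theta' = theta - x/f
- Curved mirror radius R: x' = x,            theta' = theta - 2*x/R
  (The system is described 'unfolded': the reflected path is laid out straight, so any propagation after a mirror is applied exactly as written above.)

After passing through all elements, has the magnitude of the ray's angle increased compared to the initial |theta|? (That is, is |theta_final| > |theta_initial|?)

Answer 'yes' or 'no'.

Initial: x=10.0000 theta=0.4000
After 1 (propagate distance d=22): x=18.8000 theta=0.4000
After 2 (thin lens f=46): x=18.8000 theta=-1/115 (≈-0.0087)
After 3 (propagate distance d=32): x=426/23 (≈18.5217) theta=-1/115 (≈-0.0087)
After 4 (thin lens f=40): x=426/23 (≈18.5217) theta=-217/460 (≈-0.4717)
After 5 (propagate distance d=25 (to screen)): x=619/92 (≈6.7283) theta=-217/460 (≈-0.4717)
|theta_initial|=0.4000 |theta_final|=217/460 (≈0.4717) -> increased

Answer: yes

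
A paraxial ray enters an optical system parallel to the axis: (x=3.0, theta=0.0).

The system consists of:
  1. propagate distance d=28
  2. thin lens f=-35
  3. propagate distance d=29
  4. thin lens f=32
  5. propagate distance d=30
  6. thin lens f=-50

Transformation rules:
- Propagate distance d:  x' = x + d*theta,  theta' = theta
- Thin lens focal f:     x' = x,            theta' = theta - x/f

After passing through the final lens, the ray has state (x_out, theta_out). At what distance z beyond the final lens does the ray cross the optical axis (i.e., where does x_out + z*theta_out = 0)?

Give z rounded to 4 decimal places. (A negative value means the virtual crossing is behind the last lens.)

Initial: x=3.0000 theta=0.0000
After 1 (propagate distance d=28): x=3.0000 theta=0.0000
After 2 (thin lens f=-35): x=3.0000 theta=3/35 (≈0.0857)
After 3 (propagate distance d=29): x=192/35 (≈5.4857) theta=3/35 (≈0.0857)
After 4 (thin lens f=32): x=192/35 (≈5.4857) theta=-3/35 (≈-0.0857)
After 5 (propagate distance d=30): x=102/35 (≈2.9143) theta=-3/35 (≈-0.0857)
After 6 (thin lens f=-50): x=102/35 (≈2.9143) theta=-24/875 (≈-0.0274)
z_focus = -x_out/theta_out = -(102/35)/(-24/875) = 106.2500
Rounded to 4 decimal places: z = 106.2500

Answer: 106.2500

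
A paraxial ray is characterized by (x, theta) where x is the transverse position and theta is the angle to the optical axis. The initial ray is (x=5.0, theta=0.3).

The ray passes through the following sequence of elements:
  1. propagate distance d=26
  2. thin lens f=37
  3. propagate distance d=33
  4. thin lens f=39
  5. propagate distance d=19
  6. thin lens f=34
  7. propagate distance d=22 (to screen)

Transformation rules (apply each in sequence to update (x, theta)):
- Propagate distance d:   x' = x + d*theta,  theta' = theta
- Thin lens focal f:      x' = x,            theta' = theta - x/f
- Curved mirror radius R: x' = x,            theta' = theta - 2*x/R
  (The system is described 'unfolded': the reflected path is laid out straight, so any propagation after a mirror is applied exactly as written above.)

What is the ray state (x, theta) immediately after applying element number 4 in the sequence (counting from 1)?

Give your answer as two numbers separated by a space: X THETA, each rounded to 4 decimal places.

Answer: 11.2838 -0.3353

Derivation:
Initial: x=5.0000 theta=0.3000
After 1 (propagate distance d=26): x=12.8000 theta=0.3000
After 2 (thin lens f=37): x=12.8000 theta=-17/370 (≈-0.0459)
After 3 (propagate distance d=33): x=835/74 (≈11.2838) theta=-17/370 (≈-0.0459)
After 4 (thin lens f=39): x=835/74 (≈11.2838) theta=-2419/7215 (≈-0.3353)
Rounded to 4 decimal places: x = 11.2838, theta = -0.3353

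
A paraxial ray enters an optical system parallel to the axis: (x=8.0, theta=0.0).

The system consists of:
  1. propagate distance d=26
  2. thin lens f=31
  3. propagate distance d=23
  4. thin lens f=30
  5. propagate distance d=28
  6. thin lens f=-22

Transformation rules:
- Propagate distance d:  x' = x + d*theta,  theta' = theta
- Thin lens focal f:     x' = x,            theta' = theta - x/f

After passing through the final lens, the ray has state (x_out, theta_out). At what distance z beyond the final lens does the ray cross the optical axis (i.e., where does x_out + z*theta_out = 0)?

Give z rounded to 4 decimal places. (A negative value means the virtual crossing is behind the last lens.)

Initial: x=8.0000 theta=0.0000
After 1 (propagate distance d=26): x=8.0000 theta=0.0000
After 2 (thin lens f=31): x=8.0000 theta=-8/31 (≈-0.2581)
After 3 (propagate distance d=23): x=64/31 (≈2.0645) theta=-8/31 (≈-0.2581)
After 4 (thin lens f=30): x=64/31 (≈2.0645) theta=-152/465 (≈-0.3269)
After 5 (propagate distance d=28): x=-3296/465 (≈-7.0882) theta=-152/465 (≈-0.3269)
After 6 (thin lens f=-22): x=-3296/465 (≈-7.0882) theta=-664/1023 (≈-0.6491)
z_focus = -x_out/theta_out = -(-3296/465)/(-664/1023) = -4532/415 ≈ -10.9205
Rounded to 4 decimal places: z = -10.9205

Answer: -10.9205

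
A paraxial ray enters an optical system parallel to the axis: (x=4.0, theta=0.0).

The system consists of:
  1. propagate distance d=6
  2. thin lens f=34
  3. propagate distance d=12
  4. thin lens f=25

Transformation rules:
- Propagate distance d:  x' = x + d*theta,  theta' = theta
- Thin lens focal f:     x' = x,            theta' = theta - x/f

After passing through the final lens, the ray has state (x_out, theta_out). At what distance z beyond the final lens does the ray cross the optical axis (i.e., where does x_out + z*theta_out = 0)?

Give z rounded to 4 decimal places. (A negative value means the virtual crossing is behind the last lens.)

Initial: x=4.0000 theta=0.0000
After 1 (propagate distance d=6): x=4.0000 theta=0.0000
After 2 (thin lens f=34): x=4.0000 theta=-2/17 (≈-0.1176)
After 3 (propagate distance d=12): x=44/17 (≈2.5882) theta=-2/17 (≈-0.1176)
After 4 (thin lens f=25): x=44/17 (≈2.5882) theta=-94/425 (≈-0.2212)
z_focus = -x_out/theta_out = -(44/17)/(-94/425) = 550/47 ≈ 11.7021
Rounded to 4 decimal places: z = 11.7021

Answer: 11.7021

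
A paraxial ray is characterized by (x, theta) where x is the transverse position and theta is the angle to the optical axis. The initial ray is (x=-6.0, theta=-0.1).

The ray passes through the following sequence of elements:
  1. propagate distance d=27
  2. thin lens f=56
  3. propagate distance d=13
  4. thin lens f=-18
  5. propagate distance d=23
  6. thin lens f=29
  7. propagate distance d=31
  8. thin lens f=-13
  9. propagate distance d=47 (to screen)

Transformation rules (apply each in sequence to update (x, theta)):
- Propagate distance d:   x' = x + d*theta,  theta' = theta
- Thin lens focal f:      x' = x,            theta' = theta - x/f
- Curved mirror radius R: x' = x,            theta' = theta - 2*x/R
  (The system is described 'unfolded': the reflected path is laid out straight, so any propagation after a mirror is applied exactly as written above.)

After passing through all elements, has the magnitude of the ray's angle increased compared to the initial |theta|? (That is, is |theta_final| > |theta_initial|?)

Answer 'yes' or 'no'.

Initial: x=-6.0000 theta=-0.1000
After 1 (propagate distance d=27): x=-8.7000 theta=-0.1000
After 2 (thin lens f=56): x=-8.7000 theta=31/560 (≈0.0554)
After 3 (propagate distance d=13): x=-4469/560 (≈-7.9804) theta=31/560 (≈0.0554)
After 4 (thin lens f=-18): x=-4469/560 (≈-7.9804) theta=-3911/10080 (≈-0.3880)
After 5 (propagate distance d=23): x=-34079/2016 (≈-16.9043) theta=-3911/10080 (≈-0.3880)
After 6 (thin lens f=29): x=-34079/2016 (≈-16.9043) theta=1187/6090 (≈0.1949)
After 7 (propagate distance d=31): x=-3175199/292320 (≈-10.8621) theta=1187/6090 (≈0.1949)
After 8 (thin lens f=-13): x=-3175199/292320 (≈-10.8621) theta=-2434511/3800160 (≈-0.6406)
After 9 (propagate distance d=47 (to screen)): x=-4324989/105560 (≈-40.9719) theta=-2434511/3800160 (≈-0.6406)
|theta_initial|=0.1000 |theta_final|=2434511/3800160 (≈0.6406) -> increased

Answer: yes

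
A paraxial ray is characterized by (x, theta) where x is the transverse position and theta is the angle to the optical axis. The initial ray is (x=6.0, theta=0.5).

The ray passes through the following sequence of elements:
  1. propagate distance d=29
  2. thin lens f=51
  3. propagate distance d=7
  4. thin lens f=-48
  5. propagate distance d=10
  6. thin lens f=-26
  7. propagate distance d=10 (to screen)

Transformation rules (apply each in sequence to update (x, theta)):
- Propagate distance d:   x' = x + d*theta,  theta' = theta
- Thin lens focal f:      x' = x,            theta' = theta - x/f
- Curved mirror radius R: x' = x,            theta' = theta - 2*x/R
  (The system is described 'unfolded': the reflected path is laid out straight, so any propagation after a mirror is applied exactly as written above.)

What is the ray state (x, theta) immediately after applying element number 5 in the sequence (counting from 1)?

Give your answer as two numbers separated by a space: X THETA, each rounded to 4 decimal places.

Answer: 26.5805 0.5394

Derivation:
Initial: x=6.0000 theta=0.5000
After 1 (propagate distance d=29): x=20.5000 theta=0.5000
After 2 (thin lens f=51): x=20.5000 theta=5/51 (≈0.0980)
After 3 (propagate distance d=7): x=2161/102 (≈21.1863) theta=5/51 (≈0.0980)
After 4 (thin lens f=-48): x=2161/102 (≈21.1863) theta=2641/4896 (≈0.5394)
After 5 (propagate distance d=10): x=65069/2448 (≈26.5805) theta=2641/4896 (≈0.5394)
Rounded to 4 decimal places: x = 26.5805, theta = 0.5394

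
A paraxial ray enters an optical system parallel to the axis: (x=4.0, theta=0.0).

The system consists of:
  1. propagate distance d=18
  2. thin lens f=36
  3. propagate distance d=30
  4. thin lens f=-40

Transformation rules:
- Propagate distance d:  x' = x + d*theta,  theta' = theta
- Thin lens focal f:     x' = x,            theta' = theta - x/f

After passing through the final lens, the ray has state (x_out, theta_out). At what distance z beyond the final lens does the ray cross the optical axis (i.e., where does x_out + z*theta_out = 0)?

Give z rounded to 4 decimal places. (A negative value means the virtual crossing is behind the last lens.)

Initial: x=4.0000 theta=0.0000
After 1 (propagate distance d=18): x=4.0000 theta=0.0000
After 2 (thin lens f=36): x=4.0000 theta=-1/9 (≈-0.1111)
After 3 (propagate distance d=30): x=2/3 (≈0.6667) theta=-1/9 (≈-0.1111)
After 4 (thin lens f=-40): x=2/3 (≈0.6667) theta=-17/180 (≈-0.0944)
z_focus = -x_out/theta_out = -(2/3)/(-17/180) = 120/17 ≈ 7.0588
Rounded to 4 decimal places: z = 7.0588

Answer: 7.0588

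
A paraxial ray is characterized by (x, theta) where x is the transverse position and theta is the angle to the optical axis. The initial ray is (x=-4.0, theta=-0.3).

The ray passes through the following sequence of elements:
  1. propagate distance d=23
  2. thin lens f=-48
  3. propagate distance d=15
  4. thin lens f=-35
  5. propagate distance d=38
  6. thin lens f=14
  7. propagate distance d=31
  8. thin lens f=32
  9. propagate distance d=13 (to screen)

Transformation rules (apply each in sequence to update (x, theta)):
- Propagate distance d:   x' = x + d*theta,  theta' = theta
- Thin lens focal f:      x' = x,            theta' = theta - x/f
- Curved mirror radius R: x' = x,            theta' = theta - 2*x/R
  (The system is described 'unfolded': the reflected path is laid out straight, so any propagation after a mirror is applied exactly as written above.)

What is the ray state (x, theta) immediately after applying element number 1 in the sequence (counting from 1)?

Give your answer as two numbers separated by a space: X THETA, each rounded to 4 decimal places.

Initial: x=-4.0000 theta=-0.3000
After 1 (propagate distance d=23): x=-10.9000 theta=-0.3000
Rounded to 4 decimal places: x = -10.9000, theta = -0.3000

Answer: -10.9000 -0.3000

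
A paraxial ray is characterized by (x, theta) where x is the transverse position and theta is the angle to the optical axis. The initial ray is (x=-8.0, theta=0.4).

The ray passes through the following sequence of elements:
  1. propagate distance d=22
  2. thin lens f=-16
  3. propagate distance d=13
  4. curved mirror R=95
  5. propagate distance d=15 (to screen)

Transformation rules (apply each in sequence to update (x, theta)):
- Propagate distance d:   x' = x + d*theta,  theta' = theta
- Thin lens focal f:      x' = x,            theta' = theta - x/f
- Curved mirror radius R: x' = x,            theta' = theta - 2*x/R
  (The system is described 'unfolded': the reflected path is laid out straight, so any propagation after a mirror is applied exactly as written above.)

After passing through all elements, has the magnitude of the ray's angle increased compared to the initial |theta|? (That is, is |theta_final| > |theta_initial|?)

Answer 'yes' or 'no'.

Initial: x=-8.0000 theta=0.4000
After 1 (propagate distance d=22): x=0.8000 theta=0.4000
After 2 (thin lens f=-16): x=0.8000 theta=0.4500
After 3 (propagate distance d=13): x=6.6500 theta=0.4500
After 4 (curved mirror R=95): x=6.6500 theta=0.3100
After 5 (propagate distance d=15 (to screen)): x=11.3000 theta=0.3100
|theta_initial|=0.4000 |theta_final|=0.3100 -> not increased

Answer: no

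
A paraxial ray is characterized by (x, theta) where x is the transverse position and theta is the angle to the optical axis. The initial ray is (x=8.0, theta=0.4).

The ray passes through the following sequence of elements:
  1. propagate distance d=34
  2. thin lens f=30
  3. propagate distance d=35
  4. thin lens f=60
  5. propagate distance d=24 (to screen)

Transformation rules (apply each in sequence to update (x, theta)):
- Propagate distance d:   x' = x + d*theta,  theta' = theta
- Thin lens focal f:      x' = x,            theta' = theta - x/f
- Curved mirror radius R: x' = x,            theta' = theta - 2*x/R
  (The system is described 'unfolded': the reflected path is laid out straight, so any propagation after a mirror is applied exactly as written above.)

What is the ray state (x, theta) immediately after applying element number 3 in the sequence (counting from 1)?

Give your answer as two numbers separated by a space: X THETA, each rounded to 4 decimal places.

Answer: 10.4000 -0.3200

Derivation:
Initial: x=8.0000 theta=0.4000
After 1 (propagate distance d=34): x=21.6000 theta=0.4000
After 2 (thin lens f=30): x=21.6000 theta=-0.3200
After 3 (propagate distance d=35): x=10.4000 theta=-0.3200
Rounded to 4 decimal places: x = 10.4000, theta = -0.3200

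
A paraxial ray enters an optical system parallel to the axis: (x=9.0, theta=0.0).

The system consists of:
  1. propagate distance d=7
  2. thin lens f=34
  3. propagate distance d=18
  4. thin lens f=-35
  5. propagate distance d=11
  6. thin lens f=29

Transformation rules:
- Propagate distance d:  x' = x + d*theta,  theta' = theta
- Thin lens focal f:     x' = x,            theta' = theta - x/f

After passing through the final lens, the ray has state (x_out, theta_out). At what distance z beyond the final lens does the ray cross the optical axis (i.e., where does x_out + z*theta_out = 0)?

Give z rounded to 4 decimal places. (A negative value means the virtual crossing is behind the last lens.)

Initial: x=9.0000 theta=0.0000
After 1 (propagate distance d=7): x=9.0000 theta=0.0000
After 2 (thin lens f=34): x=9.0000 theta=-9/34 (≈-0.2647)
After 3 (propagate distance d=18): x=72/17 (≈4.2353) theta=-9/34 (≈-0.2647)
After 4 (thin lens f=-35): x=72/17 (≈4.2353) theta=-171/1190 (≈-0.1437)
After 5 (propagate distance d=11): x=3159/1190 (≈2.6546) theta=-171/1190 (≈-0.1437)
After 6 (thin lens f=29): x=3159/1190 (≈2.6546) theta=-4059/17255 (≈-0.2352)
z_focus = -x_out/theta_out = -(3159/1190)/(-4059/17255) = 10179/902 ≈ 11.2849
Rounded to 4 decimal places: z = 11.2849

Answer: 11.2849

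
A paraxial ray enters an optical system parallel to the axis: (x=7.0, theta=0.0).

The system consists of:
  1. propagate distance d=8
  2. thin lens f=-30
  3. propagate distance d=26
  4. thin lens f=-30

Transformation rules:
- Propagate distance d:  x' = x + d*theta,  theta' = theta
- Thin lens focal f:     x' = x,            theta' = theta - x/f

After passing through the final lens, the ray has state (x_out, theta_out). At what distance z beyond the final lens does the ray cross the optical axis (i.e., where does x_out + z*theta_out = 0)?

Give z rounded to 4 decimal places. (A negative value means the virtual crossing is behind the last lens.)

Initial: x=7.0000 theta=0.0000
After 1 (propagate distance d=8): x=7.0000 theta=0.0000
After 2 (thin lens f=-30): x=7.0000 theta=7/30 (≈0.2333)
After 3 (propagate distance d=26): x=196/15 (≈13.0667) theta=7/30 (≈0.2333)
After 4 (thin lens f=-30): x=196/15 (≈13.0667) theta=301/450 (≈0.6689)
z_focus = -x_out/theta_out = -(196/15)/(301/450) = -840/43 ≈ -19.5349
Rounded to 4 decimal places: z = -19.5349

Answer: -19.5349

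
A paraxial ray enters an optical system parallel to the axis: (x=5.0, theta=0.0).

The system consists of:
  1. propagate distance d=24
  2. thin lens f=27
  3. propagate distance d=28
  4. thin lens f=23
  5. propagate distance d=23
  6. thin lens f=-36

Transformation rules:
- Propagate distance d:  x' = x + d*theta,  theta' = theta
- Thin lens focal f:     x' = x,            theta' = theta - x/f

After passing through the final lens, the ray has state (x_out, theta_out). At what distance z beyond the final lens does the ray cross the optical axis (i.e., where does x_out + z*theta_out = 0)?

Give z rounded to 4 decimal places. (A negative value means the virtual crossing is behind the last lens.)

Answer: -14.4164

Derivation:
Initial: x=5.0000 theta=0.0000
After 1 (propagate distance d=24): x=5.0000 theta=0.0000
After 2 (thin lens f=27): x=5.0000 theta=-5/27 (≈-0.1852)
After 3 (propagate distance d=28): x=-5/27 (≈-0.1852) theta=-5/27 (≈-0.1852)
After 4 (thin lens f=23): x=-5/27 (≈-0.1852) theta=-110/621 (≈-0.1771)
After 5 (propagate distance d=23): x=-115/27 (≈-4.2593) theta=-110/621 (≈-0.1771)
After 6 (thin lens f=-36): x=-115/27 (≈-4.2593) theta=-6605/22356 (≈-0.2954)
z_focus = -x_out/theta_out = -(-115/27)/(-6605/22356) = -19044/1321 ≈ -14.4164
Rounded to 4 decimal places: z = -14.4164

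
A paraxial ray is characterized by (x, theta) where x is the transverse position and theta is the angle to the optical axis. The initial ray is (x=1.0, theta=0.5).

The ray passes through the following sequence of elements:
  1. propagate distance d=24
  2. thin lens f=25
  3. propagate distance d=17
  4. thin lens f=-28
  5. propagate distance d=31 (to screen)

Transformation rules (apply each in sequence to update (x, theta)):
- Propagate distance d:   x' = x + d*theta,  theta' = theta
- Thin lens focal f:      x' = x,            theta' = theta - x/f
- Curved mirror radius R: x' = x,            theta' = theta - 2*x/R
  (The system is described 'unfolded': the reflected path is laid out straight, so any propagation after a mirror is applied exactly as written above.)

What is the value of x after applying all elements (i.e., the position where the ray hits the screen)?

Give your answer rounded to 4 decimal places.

Initial: x=1.0000 theta=0.5000
After 1 (propagate distance d=24): x=13.0000 theta=0.5000
After 2 (thin lens f=25): x=13.0000 theta=-0.0200
After 3 (propagate distance d=17): x=12.6600 theta=-0.0200
After 4 (thin lens f=-28): x=12.6600 theta=121/280 (≈0.4321)
After 5 (propagate distance d=31 (to screen)): x=36479/1400 (≈26.0564) theta=121/280 (≈0.4321)
Rounded to 4 decimal places: x = 26.0564

Answer: 26.0564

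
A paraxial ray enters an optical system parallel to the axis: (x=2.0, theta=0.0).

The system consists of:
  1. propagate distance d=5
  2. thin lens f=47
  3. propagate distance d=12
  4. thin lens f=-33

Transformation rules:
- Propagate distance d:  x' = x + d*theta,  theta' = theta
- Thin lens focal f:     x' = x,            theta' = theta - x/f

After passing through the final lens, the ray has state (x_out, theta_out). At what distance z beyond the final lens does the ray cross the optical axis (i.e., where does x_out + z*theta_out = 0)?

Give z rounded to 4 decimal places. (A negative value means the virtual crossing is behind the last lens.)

Answer: -577.5000

Derivation:
Initial: x=2.0000 theta=0.0000
After 1 (propagate distance d=5): x=2.0000 theta=0.0000
After 2 (thin lens f=47): x=2.0000 theta=-2/47 (≈-0.0426)
After 3 (propagate distance d=12): x=70/47 (≈1.4894) theta=-2/47 (≈-0.0426)
After 4 (thin lens f=-33): x=70/47 (≈1.4894) theta=4/1551 (≈0.0026)
z_focus = -x_out/theta_out = -(70/47)/(4/1551) = -577.5000
Rounded to 4 decimal places: z = -577.5000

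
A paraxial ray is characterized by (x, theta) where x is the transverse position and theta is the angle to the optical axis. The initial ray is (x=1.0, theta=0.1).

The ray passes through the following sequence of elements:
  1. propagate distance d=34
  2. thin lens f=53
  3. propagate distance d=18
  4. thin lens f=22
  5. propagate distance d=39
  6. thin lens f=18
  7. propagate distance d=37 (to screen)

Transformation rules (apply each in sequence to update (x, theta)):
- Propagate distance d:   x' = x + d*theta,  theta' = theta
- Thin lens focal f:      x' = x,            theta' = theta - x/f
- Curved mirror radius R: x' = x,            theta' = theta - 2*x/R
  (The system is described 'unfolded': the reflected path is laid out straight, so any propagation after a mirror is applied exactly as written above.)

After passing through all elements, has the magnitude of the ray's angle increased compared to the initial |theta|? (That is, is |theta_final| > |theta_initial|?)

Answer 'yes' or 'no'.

Initial: x=1.0000 theta=0.1000
After 1 (propagate distance d=34): x=4.4000 theta=0.1000
After 2 (thin lens f=53): x=4.4000 theta=9/530 (≈0.0170)
After 3 (propagate distance d=18): x=1247/265 (≈4.7057) theta=9/530 (≈0.0170)
After 4 (thin lens f=22): x=1247/265 (≈4.7057) theta=-574/2915 (≈-0.1969)
After 5 (propagate distance d=39): x=-8669/2915 (≈-2.9739) theta=-574/2915 (≈-0.1969)
After 6 (thin lens f=18): x=-8669/2915 (≈-2.9739) theta=-1663/52470 (≈-0.0317)
After 7 (propagate distance d=37 (to screen)): x=-217573/52470 (≈-4.1466) theta=-1663/52470 (≈-0.0317)
|theta_initial|=0.1000 |theta_final|=1663/52470 (≈0.0317) -> not increased

Answer: no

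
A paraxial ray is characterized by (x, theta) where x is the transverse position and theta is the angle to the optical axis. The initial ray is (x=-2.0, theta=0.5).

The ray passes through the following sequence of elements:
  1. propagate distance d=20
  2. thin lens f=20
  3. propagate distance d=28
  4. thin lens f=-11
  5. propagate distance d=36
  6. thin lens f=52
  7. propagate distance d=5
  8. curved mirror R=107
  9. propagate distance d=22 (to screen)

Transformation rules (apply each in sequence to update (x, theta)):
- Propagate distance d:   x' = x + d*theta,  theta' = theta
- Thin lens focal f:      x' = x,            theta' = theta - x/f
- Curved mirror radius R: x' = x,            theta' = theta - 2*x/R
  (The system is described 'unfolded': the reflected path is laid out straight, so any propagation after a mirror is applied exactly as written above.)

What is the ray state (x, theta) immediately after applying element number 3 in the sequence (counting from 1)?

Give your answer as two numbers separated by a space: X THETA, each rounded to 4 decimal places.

Answer: 10.8000 0.1000

Derivation:
Initial: x=-2.0000 theta=0.5000
After 1 (propagate distance d=20): x=8.0000 theta=0.5000
After 2 (thin lens f=20): x=8.0000 theta=0.1000
After 3 (propagate distance d=28): x=10.8000 theta=0.1000
Rounded to 4 decimal places: x = 10.8000, theta = 0.1000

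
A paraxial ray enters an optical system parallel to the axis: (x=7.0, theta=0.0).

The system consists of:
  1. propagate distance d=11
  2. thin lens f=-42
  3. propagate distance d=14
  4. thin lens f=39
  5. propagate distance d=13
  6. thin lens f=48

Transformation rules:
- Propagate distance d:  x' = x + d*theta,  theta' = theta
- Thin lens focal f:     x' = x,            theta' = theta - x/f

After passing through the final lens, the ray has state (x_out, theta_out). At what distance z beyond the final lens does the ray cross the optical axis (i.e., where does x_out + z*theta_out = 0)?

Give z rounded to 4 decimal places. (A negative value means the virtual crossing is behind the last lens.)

Initial: x=7.0000 theta=0.0000
After 1 (propagate distance d=11): x=7.0000 theta=0.0000
After 2 (thin lens f=-42): x=7.0000 theta=1/6 (≈0.1667)
After 3 (propagate distance d=14): x=28/3 (≈9.3333) theta=1/6 (≈0.1667)
After 4 (thin lens f=39): x=28/3 (≈9.3333) theta=-17/234 (≈-0.0726)
After 5 (propagate distance d=13): x=151/18 (≈8.3889) theta=-17/234 (≈-0.0726)
After 6 (thin lens f=48): x=151/18 (≈8.3889) theta=-2779/11232 (≈-0.2474)
z_focus = -x_out/theta_out = -(151/18)/(-2779/11232) = 94224/2779 ≈ 33.9057
Rounded to 4 decimal places: z = 33.9057

Answer: 33.9057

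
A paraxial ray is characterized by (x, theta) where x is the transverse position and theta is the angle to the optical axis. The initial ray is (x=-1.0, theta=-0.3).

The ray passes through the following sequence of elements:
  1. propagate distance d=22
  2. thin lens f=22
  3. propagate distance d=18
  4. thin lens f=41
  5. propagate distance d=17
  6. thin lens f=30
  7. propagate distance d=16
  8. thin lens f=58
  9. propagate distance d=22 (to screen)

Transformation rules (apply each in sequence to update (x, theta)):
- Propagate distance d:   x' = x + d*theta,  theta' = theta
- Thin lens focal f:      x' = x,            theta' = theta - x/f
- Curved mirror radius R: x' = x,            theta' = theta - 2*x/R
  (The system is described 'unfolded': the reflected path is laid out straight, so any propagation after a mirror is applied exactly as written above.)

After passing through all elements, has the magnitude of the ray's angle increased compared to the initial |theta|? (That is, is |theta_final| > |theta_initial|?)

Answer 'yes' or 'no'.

Initial: x=-1.0000 theta=-0.3000
After 1 (propagate distance d=22): x=-7.6000 theta=-0.3000
After 2 (thin lens f=22): x=-7.6000 theta=1/22 (≈0.0455)
After 3 (propagate distance d=18): x=-373/55 (≈-6.7818) theta=1/22 (≈0.0455)
After 4 (thin lens f=41): x=-373/55 (≈-6.7818) theta=951/4510 (≈0.2109)
After 5 (propagate distance d=17): x=-14419/4510 (≈-3.1971) theta=951/4510 (≈0.2109)
After 6 (thin lens f=30): x=-14419/4510 (≈-3.1971) theta=42949/135300 (≈0.3174)
After 7 (propagate distance d=16): x=127307/67650 (≈1.8818) theta=42949/135300 (≈0.3174)
After 8 (thin lens f=58): x=127307/67650 (≈1.8818) theta=186369/653950 (≈0.2850)
After 9 (propagate distance d=22 (to screen)): x=15992257/1961850 (≈8.1516) theta=186369/653950 (≈0.2850)
|theta_initial|=0.3000 |theta_final|=186369/653950 (≈0.2850) -> not increased

Answer: no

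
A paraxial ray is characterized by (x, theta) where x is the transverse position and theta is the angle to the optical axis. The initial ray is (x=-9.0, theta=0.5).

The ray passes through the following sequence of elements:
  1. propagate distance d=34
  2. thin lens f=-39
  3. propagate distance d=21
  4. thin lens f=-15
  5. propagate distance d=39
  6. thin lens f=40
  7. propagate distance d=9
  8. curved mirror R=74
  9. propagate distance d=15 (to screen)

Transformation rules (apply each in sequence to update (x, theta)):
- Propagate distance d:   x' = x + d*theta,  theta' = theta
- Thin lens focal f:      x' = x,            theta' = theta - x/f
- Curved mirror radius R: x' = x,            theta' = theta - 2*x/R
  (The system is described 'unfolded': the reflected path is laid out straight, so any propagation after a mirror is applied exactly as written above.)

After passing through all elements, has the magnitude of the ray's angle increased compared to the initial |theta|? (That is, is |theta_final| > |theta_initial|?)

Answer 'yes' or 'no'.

Answer: yes

Derivation:
Initial: x=-9.0000 theta=0.5000
After 1 (propagate distance d=34): x=8.0000 theta=0.5000
After 2 (thin lens f=-39): x=8.0000 theta=55/78 (≈0.7051)
After 3 (propagate distance d=21): x=593/26 (≈22.8077) theta=55/78 (≈0.7051)
After 4 (thin lens f=-15): x=593/26 (≈22.8077) theta=434/195 (≈2.2256)
After 5 (propagate distance d=39): x=14249/130 (≈109.6077) theta=434/195 (≈2.2256)
After 6 (thin lens f=40): x=14249/130 (≈109.6077) theta=-8027/15600 (≈-0.5146)
After 7 (propagate distance d=9): x=545879/5200 (≈104.9767) theta=-8027/15600 (≈-0.5146)
After 8 (curved mirror R=74): x=545879/5200 (≈104.9767) theta=-483659/144300 (≈-3.3518)
After 9 (propagate distance d=15 (to screen)): x=10524343/192400 (≈54.7003) theta=-483659/144300 (≈-3.3518)
|theta_initial|=0.5000 |theta_final|=483659/144300 (≈3.3518) -> increased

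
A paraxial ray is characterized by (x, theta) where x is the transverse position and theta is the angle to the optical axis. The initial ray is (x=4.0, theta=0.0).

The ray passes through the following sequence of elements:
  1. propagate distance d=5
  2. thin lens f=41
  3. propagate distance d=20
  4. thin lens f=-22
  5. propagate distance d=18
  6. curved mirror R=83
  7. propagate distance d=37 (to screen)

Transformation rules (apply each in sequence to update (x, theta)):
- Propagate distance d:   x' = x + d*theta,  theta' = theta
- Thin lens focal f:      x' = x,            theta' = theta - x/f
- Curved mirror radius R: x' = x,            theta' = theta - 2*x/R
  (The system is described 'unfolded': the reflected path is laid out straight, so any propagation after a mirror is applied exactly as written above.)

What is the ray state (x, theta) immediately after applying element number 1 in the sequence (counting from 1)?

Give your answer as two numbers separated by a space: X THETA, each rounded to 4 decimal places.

Initial: x=4.0000 theta=0.0000
After 1 (propagate distance d=5): x=4.0000 theta=0.0000
Rounded to 4 decimal places: x = 4.0000, theta = 0.0000

Answer: 4.0000 0.0000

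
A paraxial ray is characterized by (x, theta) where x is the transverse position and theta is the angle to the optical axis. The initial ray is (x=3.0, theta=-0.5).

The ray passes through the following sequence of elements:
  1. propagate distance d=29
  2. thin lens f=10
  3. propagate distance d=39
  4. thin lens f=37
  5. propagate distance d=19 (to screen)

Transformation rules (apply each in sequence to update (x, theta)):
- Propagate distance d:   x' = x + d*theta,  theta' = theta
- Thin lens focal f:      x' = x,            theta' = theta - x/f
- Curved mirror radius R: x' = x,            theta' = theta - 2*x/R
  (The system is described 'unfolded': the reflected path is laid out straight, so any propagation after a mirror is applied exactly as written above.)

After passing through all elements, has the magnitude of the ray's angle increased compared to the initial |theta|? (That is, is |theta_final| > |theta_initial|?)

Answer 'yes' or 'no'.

Answer: no

Derivation:
Initial: x=3.0000 theta=-0.5000
After 1 (propagate distance d=29): x=-11.5000 theta=-0.5000
After 2 (thin lens f=10): x=-11.5000 theta=0.6500
After 3 (propagate distance d=39): x=13.8500 theta=0.6500
After 4 (thin lens f=37): x=13.8500 theta=51/185 (≈0.2757)
After 5 (propagate distance d=19 (to screen)): x=2825/148 (≈19.0878) theta=51/185 (≈0.2757)
|theta_initial|=0.5000 |theta_final|=51/185 (≈0.2757) -> not increased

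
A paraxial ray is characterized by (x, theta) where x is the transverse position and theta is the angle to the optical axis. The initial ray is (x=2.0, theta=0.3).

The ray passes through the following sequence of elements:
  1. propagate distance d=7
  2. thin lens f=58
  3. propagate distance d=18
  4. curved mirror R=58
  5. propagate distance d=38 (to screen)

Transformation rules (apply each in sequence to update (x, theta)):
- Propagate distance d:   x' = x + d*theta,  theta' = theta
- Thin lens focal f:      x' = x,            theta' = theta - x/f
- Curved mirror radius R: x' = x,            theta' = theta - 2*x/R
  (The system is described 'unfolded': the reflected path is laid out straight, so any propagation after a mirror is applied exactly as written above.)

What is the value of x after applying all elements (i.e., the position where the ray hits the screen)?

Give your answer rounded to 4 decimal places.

Answer: 6.1604

Derivation:
Initial: x=2.0000 theta=0.3000
After 1 (propagate distance d=7): x=4.1000 theta=0.3000
After 2 (thin lens f=58): x=4.1000 theta=133/580 (≈0.2293)
After 3 (propagate distance d=18): x=1193/145 (≈8.2276) theta=133/580 (≈0.2293)
After 4 (curved mirror R=58): x=1193/145 (≈8.2276) theta=-183/3364 (≈-0.0544)
After 5 (propagate distance d=38 (to screen)): x=51809/8410 (≈6.1604) theta=-183/3364 (≈-0.0544)
Rounded to 4 decimal places: x = 6.1604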